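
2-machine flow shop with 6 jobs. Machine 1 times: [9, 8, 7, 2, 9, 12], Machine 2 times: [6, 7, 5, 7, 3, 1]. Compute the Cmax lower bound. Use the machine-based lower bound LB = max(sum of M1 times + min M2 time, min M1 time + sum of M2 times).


LB1 = sum(M1 times) + min(M2 times) = 47 + 1 = 48
LB2 = min(M1 times) + sum(M2 times) = 2 + 29 = 31
Lower bound = max(LB1, LB2) = max(48, 31) = 48

48


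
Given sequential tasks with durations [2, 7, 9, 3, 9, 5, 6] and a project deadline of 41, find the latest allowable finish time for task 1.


LF(activity 1) = deadline - sum of successor durations
Successors: activities 2 through 7 with durations [7, 9, 3, 9, 5, 6]
Sum of successor durations = 39
LF = 41 - 39 = 2

2


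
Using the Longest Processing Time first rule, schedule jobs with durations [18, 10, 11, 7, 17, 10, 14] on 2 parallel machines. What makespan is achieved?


Sort jobs in decreasing order (LPT): [18, 17, 14, 11, 10, 10, 7]
Assign each job to the least loaded machine:
  Machine 1: jobs [18, 11, 10, 7], load = 46
  Machine 2: jobs [17, 14, 10], load = 41
Makespan = max load = 46

46


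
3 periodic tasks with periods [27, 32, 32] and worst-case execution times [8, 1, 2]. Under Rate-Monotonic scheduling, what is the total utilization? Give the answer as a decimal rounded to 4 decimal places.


Compute individual utilizations (exact fractions):
  Task 1: C/T = 8/27 (approx. 0.2963)
  Task 2: C/T = 1/32 (approx. 0.0313)
  Task 3: C/T = 2/32 = 1/16 (approx. 0.0625)
Total utilization U = 8/27 + 1/32 + 1/16 = 337/864
Rounded to 4 decimal places: U = 0.3900
RM (Liu & Layland) bound for 3 tasks = 0.779763; compare with U = 337/864 (approx. 0.390046)
U <= bound, so schedulable by RM sufficient condition.

0.3900


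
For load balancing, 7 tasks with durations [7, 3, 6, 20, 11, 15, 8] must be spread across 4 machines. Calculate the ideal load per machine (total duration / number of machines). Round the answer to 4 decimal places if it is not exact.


Total processing time = 7 + 3 + 6 + 20 + 11 + 15 + 8 = 70
Number of machines = 4
Ideal balanced load = 70 / 4 = 17.5

17.5


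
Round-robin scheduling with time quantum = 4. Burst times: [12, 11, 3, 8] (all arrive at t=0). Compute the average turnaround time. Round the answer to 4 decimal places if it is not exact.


Time quantum = 4
Execution trace:
  J1 runs 4 units, time = 4
  J2 runs 4 units, time = 8
  J3 runs 3 units, time = 11
  J4 runs 4 units, time = 15
  J1 runs 4 units, time = 19
  J2 runs 4 units, time = 23
  J4 runs 4 units, time = 27
  J1 runs 4 units, time = 31
  J2 runs 3 units, time = 34
Finish times: [31, 34, 11, 27]
Average turnaround = 103/4 = 25.75

25.75


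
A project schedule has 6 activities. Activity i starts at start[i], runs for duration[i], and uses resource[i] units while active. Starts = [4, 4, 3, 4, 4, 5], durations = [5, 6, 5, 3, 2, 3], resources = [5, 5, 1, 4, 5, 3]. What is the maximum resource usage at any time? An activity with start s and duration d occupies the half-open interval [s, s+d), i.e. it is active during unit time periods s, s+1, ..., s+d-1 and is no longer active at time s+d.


Each activity i is active on [start_i, start_i + duration_i).
Compute total resource usage per time slot:
  t=0: active resources = [], total = 0
  t=1: active resources = [], total = 0
  t=2: active resources = [], total = 0
  t=3: active resources = [1], total = 1
  t=4: active resources = [5, 5, 1, 4, 5], total = 20
  t=5: active resources = [5, 5, 1, 4, 5, 3], total = 23
  t=6: active resources = [5, 5, 1, 4, 3], total = 18
  t=7: active resources = [5, 5, 1, 3], total = 14
  t=8: active resources = [5, 5], total = 10
  t=9: active resources = [5], total = 5
Peak resource demand = 23

23


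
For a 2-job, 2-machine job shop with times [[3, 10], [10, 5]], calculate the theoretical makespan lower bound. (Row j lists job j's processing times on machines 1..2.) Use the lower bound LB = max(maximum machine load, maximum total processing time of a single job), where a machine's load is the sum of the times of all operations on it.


Machine loads:
  Machine 1: 3 + 10 = 13
  Machine 2: 10 + 5 = 15
Max machine load = 15
Job totals:
  Job 1: 13
  Job 2: 15
Max job total = 15
Lower bound = max(15, 15) = 15

15


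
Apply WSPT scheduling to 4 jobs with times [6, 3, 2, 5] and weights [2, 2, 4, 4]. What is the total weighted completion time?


Compute p/w ratios and sort ascending (WSPT): [(2, 4), (5, 4), (3, 2), (6, 2)]
Compute weighted completion times:
  Job (p=2,w=4): C=2, w*C=4*2=8
  Job (p=5,w=4): C=7, w*C=4*7=28
  Job (p=3,w=2): C=10, w*C=2*10=20
  Job (p=6,w=2): C=16, w*C=2*16=32
Total weighted completion time = 88

88


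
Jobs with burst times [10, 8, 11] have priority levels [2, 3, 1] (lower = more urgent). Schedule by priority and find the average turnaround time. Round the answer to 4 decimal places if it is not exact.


Sort by priority (ascending = highest first):
Order: [(1, 11), (2, 10), (3, 8)]
Completion times:
  Priority 1, burst=11, C=11
  Priority 2, burst=10, C=21
  Priority 3, burst=8, C=29
Average turnaround = 61/3 = 20.3333

20.3333


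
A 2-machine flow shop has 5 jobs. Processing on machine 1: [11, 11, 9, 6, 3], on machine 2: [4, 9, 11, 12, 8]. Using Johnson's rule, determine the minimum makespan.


Apply Johnson's rule:
  Group 1 (a <= b): [(5, 3, 8), (4, 6, 12), (3, 9, 11)]
  Group 2 (a > b): [(2, 11, 9), (1, 11, 4)]
Optimal job order: [5, 4, 3, 2, 1]
Schedule:
  Job 5: M1 done at 3, M2 done at 11
  Job 4: M1 done at 9, M2 done at 23
  Job 3: M1 done at 18, M2 done at 34
  Job 2: M1 done at 29, M2 done at 43
  Job 1: M1 done at 40, M2 done at 47
Makespan = 47

47


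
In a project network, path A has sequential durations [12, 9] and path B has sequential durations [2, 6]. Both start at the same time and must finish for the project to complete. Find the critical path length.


Path A total = 12 + 9 = 21
Path B total = 2 + 6 = 8
Critical path = longest path = max(21, 8) = 21

21


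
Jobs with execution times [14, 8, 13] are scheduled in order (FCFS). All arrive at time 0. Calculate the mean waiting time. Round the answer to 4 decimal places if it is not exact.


FCFS order (as given): [14, 8, 13]
Waiting times:
  Job 1: wait = 0
  Job 2: wait = 14
  Job 3: wait = 22
Sum of waiting times = 36
Average waiting time = 36/3 = 12.0

12.0


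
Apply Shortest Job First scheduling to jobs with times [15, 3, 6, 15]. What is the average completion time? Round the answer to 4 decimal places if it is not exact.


SJF order (ascending): [3, 6, 15, 15]
Completion times:
  Job 1: burst=3, C=3
  Job 2: burst=6, C=9
  Job 3: burst=15, C=24
  Job 4: burst=15, C=39
Average completion = 75/4 = 18.75

18.75


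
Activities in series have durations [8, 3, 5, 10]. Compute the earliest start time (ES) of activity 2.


Activity 2 starts after activities 1 through 1 complete.
Predecessor durations: [8]
ES = 8 = 8

8


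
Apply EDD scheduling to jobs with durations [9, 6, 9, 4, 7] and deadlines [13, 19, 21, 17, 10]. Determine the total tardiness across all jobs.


Sort by due date (EDD order): [(7, 10), (9, 13), (4, 17), (6, 19), (9, 21)]
Compute completion times and tardiness:
  Job 1: p=7, d=10, C=7, tardiness=max(0,7-10)=0
  Job 2: p=9, d=13, C=16, tardiness=max(0,16-13)=3
  Job 3: p=4, d=17, C=20, tardiness=max(0,20-17)=3
  Job 4: p=6, d=19, C=26, tardiness=max(0,26-19)=7
  Job 5: p=9, d=21, C=35, tardiness=max(0,35-21)=14
Total tardiness = 27

27


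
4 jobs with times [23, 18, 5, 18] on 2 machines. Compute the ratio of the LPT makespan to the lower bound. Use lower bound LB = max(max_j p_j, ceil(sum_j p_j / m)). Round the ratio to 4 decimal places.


LPT order: [23, 18, 18, 5]
Machine loads after assignment: [28, 36]
LPT makespan = 36
Lower bound = max(max_job, ceil(total/2)) = max(23, 32) = 32
Ratio = 36 / 32 = 1.125

1.125


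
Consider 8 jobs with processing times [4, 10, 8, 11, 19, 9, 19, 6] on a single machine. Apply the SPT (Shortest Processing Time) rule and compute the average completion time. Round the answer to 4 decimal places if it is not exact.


Sort jobs by processing time (SPT order): [4, 6, 8, 9, 10, 11, 19, 19]
Compute completion times sequentially:
  Job 1: processing = 4, completes at 4
  Job 2: processing = 6, completes at 10
  Job 3: processing = 8, completes at 18
  Job 4: processing = 9, completes at 27
  Job 5: processing = 10, completes at 37
  Job 6: processing = 11, completes at 48
  Job 7: processing = 19, completes at 67
  Job 8: processing = 19, completes at 86
Sum of completion times = 297
Average completion time = 297/8 = 37.125

37.125


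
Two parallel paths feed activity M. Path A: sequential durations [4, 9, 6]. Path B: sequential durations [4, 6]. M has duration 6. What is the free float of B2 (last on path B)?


ES(B2) = sum of predecessors on chain B = 4
EF(B2) = ES + duration = 4 + 6 = 10
Successor of B2 is M. ES(M) = max(sum(A), sum(B)) = max(19, 10) = 19
Free float = ES(successor) - EF(current) = 19 - 10 = 9

9


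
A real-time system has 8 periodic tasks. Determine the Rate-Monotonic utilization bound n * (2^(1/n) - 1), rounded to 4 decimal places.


Compute 2^(1/8) = 1.0905077327
Subtract 1: 1.0905077327 - 1 = 0.0905077327
Multiply by n: 8 * 0.0905077327 = 0.7240618616
Round to 4 dp: 0.7241

0.7241


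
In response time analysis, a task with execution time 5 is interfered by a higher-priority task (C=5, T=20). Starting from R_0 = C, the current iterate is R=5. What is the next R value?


R_next = C + ceil(R_prev / T_hp) * C_hp
ceil(5 / 20) = ceil(0.25) = 1
Interference = 1 * 5 = 5
R_next = 5 + 5 = 10

10


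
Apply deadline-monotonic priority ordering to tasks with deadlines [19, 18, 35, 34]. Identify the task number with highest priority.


Sort tasks by relative deadline (ascending):
  Task 2: deadline = 18
  Task 1: deadline = 19
  Task 4: deadline = 34
  Task 3: deadline = 35
Priority order (highest first): [2, 1, 4, 3]
Highest priority task = 2

2


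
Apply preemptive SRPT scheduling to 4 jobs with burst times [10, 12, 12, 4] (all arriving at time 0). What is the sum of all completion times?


Since all jobs arrive at t=0, SRPT equals SPT ordering.
SPT order: [4, 10, 12, 12]
Completion times:
  Job 1: p=4, C=4
  Job 2: p=10, C=14
  Job 3: p=12, C=26
  Job 4: p=12, C=38
Total completion time = 4 + 14 + 26 + 38 = 82

82


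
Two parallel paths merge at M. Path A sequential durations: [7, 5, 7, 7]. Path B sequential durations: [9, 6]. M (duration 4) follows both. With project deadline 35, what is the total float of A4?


Forward pass: ES(A4) = sum of predecessors on chain A = 19
EF = ES + duration = 19 + 7 = 26
Backward pass: LF(M) = deadline = 35; LS(M) = 35 - 4 = 31
LF(A4) = LS(M) - sum(successors on chain A) = 31 - 0 = 31
LS = LF - duration = 31 - 7 = 24
Total float = LS - ES = 24 - 19 = 5

5


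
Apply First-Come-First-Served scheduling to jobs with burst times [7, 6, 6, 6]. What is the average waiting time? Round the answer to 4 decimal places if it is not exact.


FCFS order (as given): [7, 6, 6, 6]
Waiting times:
  Job 1: wait = 0
  Job 2: wait = 7
  Job 3: wait = 13
  Job 4: wait = 19
Sum of waiting times = 39
Average waiting time = 39/4 = 9.75

9.75


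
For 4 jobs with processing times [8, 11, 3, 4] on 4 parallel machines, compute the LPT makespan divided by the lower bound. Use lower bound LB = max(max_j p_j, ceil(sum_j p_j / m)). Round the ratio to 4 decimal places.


LPT order: [11, 8, 4, 3]
Machine loads after assignment: [11, 8, 4, 3]
LPT makespan = 11
Lower bound = max(max_job, ceil(total/4)) = max(11, 7) = 11
Ratio = 11 / 11 = 1.0

1.0


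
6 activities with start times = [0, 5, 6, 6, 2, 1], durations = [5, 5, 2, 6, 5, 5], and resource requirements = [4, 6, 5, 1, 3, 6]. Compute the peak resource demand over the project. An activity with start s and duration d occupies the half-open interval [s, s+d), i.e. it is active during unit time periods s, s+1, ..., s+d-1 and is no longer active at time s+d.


Each activity i is active on [start_i, start_i + duration_i).
Compute total resource usage per time slot:
  t=0: active resources = [4], total = 4
  t=1: active resources = [4, 6], total = 10
  t=2: active resources = [4, 3, 6], total = 13
  t=3: active resources = [4, 3, 6], total = 13
  t=4: active resources = [4, 3, 6], total = 13
  t=5: active resources = [6, 3, 6], total = 15
  t=6: active resources = [6, 5, 1, 3], total = 15
  t=7: active resources = [6, 5, 1], total = 12
  t=8: active resources = [6, 1], total = 7
  t=9: active resources = [6, 1], total = 7
  t=10: active resources = [1], total = 1
  t=11: active resources = [1], total = 1
Peak resource demand = 15

15


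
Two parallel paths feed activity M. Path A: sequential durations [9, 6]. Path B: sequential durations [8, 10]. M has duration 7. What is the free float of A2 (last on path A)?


ES(A2) = sum of predecessors on chain A = 9
EF(A2) = ES + duration = 9 + 6 = 15
Successor of A2 is M. ES(M) = max(sum(A), sum(B)) = max(15, 18) = 18
Free float = ES(successor) - EF(current) = 18 - 15 = 3

3


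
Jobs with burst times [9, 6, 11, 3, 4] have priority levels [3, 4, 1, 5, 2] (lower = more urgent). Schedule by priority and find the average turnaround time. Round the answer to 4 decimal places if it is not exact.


Sort by priority (ascending = highest first):
Order: [(1, 11), (2, 4), (3, 9), (4, 6), (5, 3)]
Completion times:
  Priority 1, burst=11, C=11
  Priority 2, burst=4, C=15
  Priority 3, burst=9, C=24
  Priority 4, burst=6, C=30
  Priority 5, burst=3, C=33
Average turnaround = 113/5 = 22.6

22.6


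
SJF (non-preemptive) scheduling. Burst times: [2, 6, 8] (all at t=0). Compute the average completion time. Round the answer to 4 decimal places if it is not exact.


SJF order (ascending): [2, 6, 8]
Completion times:
  Job 1: burst=2, C=2
  Job 2: burst=6, C=8
  Job 3: burst=8, C=16
Average completion = 26/3 = 8.6667

8.6667


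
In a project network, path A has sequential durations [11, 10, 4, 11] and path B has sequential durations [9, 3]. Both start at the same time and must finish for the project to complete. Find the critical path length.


Path A total = 11 + 10 + 4 + 11 = 36
Path B total = 9 + 3 = 12
Critical path = longest path = max(36, 12) = 36

36


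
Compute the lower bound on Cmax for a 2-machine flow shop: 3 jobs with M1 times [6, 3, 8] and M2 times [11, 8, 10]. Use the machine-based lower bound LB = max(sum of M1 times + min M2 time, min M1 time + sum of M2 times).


LB1 = sum(M1 times) + min(M2 times) = 17 + 8 = 25
LB2 = min(M1 times) + sum(M2 times) = 3 + 29 = 32
Lower bound = max(LB1, LB2) = max(25, 32) = 32

32


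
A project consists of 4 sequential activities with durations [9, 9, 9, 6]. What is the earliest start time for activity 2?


Activity 2 starts after activities 1 through 1 complete.
Predecessor durations: [9]
ES = 9 = 9

9


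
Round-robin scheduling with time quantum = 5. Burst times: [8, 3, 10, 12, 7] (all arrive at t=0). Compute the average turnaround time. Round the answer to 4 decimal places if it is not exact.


Time quantum = 5
Execution trace:
  J1 runs 5 units, time = 5
  J2 runs 3 units, time = 8
  J3 runs 5 units, time = 13
  J4 runs 5 units, time = 18
  J5 runs 5 units, time = 23
  J1 runs 3 units, time = 26
  J3 runs 5 units, time = 31
  J4 runs 5 units, time = 36
  J5 runs 2 units, time = 38
  J4 runs 2 units, time = 40
Finish times: [26, 8, 31, 40, 38]
Average turnaround = 143/5 = 28.6

28.6


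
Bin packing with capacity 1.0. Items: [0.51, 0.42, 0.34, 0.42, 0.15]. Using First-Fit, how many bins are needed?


Place items sequentially using First-Fit:
  Item 0.51 -> new Bin 1
  Item 0.42 -> Bin 1 (now 0.93)
  Item 0.34 -> new Bin 2
  Item 0.42 -> Bin 2 (now 0.76)
  Item 0.15 -> Bin 2 (now 0.91)
Total bins used = 2

2


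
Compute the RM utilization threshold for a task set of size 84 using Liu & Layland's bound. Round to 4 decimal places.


Compute 2^(1/84) = 1.0082858917
Subtract 1: 1.0082858917 - 1 = 0.0082858917
Multiply by n: 84 * 0.0082858917 = 0.6960149028
Round to 4 dp: 0.6960

0.6960


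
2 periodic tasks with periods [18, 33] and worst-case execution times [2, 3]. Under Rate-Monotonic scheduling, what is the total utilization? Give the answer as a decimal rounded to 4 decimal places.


Compute individual utilizations (exact fractions):
  Task 1: C/T = 2/18 = 1/9 (approx. 0.1111)
  Task 2: C/T = 3/33 = 1/11 (approx. 0.0909)
Total utilization U = 1/9 + 1/11 = 20/99
Rounded to 4 decimal places: U = 0.2020
RM (Liu & Layland) bound for 2 tasks = 0.828427; compare with U = 20/99 (approx. 0.202020)
U <= bound, so schedulable by RM sufficient condition.

0.2020


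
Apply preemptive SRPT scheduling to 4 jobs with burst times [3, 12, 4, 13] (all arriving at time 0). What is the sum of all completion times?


Since all jobs arrive at t=0, SRPT equals SPT ordering.
SPT order: [3, 4, 12, 13]
Completion times:
  Job 1: p=3, C=3
  Job 2: p=4, C=7
  Job 3: p=12, C=19
  Job 4: p=13, C=32
Total completion time = 3 + 7 + 19 + 32 = 61

61


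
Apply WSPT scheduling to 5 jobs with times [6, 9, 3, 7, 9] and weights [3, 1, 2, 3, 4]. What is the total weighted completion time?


Compute p/w ratios and sort ascending (WSPT): [(3, 2), (6, 3), (9, 4), (7, 3), (9, 1)]
Compute weighted completion times:
  Job (p=3,w=2): C=3, w*C=2*3=6
  Job (p=6,w=3): C=9, w*C=3*9=27
  Job (p=9,w=4): C=18, w*C=4*18=72
  Job (p=7,w=3): C=25, w*C=3*25=75
  Job (p=9,w=1): C=34, w*C=1*34=34
Total weighted completion time = 214

214


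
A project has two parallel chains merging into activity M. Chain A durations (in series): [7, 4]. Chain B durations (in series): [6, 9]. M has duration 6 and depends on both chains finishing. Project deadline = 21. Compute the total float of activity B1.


Forward pass: ES(B1) = sum of predecessors on chain B = 0
EF = ES + duration = 0 + 6 = 6
Backward pass: LF(M) = deadline = 21; LS(M) = 21 - 6 = 15
LF(B1) = LS(M) - sum(successors on chain B) = 15 - 9 = 6
LS = LF - duration = 6 - 6 = 0
Total float = LS - ES = 0 - 0 = 0

0


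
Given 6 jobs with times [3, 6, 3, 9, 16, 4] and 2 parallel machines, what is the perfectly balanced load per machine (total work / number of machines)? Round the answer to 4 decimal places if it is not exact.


Total processing time = 3 + 6 + 3 + 9 + 16 + 4 = 41
Number of machines = 2
Ideal balanced load = 41 / 2 = 20.5

20.5


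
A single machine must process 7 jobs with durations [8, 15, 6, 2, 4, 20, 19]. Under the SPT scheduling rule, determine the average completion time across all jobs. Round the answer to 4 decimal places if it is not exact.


Sort jobs by processing time (SPT order): [2, 4, 6, 8, 15, 19, 20]
Compute completion times sequentially:
  Job 1: processing = 2, completes at 2
  Job 2: processing = 4, completes at 6
  Job 3: processing = 6, completes at 12
  Job 4: processing = 8, completes at 20
  Job 5: processing = 15, completes at 35
  Job 6: processing = 19, completes at 54
  Job 7: processing = 20, completes at 74
Sum of completion times = 203
Average completion time = 203/7 = 29.0

29.0


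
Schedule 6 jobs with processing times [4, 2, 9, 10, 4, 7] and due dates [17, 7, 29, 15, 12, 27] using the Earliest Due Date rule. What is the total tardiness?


Sort by due date (EDD order): [(2, 7), (4, 12), (10, 15), (4, 17), (7, 27), (9, 29)]
Compute completion times and tardiness:
  Job 1: p=2, d=7, C=2, tardiness=max(0,2-7)=0
  Job 2: p=4, d=12, C=6, tardiness=max(0,6-12)=0
  Job 3: p=10, d=15, C=16, tardiness=max(0,16-15)=1
  Job 4: p=4, d=17, C=20, tardiness=max(0,20-17)=3
  Job 5: p=7, d=27, C=27, tardiness=max(0,27-27)=0
  Job 6: p=9, d=29, C=36, tardiness=max(0,36-29)=7
Total tardiness = 11

11


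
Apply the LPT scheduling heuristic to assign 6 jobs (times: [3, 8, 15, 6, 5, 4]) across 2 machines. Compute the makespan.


Sort jobs in decreasing order (LPT): [15, 8, 6, 5, 4, 3]
Assign each job to the least loaded machine:
  Machine 1: jobs [15, 4, 3], load = 22
  Machine 2: jobs [8, 6, 5], load = 19
Makespan = max load = 22

22


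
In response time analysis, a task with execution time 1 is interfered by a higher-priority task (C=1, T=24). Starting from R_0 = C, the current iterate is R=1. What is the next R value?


R_next = C + ceil(R_prev / T_hp) * C_hp
ceil(1 / 24) = ceil(0.0417) = 1
Interference = 1 * 1 = 1
R_next = 1 + 1 = 2

2


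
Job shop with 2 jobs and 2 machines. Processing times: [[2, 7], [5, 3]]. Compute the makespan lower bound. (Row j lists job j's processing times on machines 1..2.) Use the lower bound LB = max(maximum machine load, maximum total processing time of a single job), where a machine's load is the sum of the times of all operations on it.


Machine loads:
  Machine 1: 2 + 5 = 7
  Machine 2: 7 + 3 = 10
Max machine load = 10
Job totals:
  Job 1: 9
  Job 2: 8
Max job total = 9
Lower bound = max(10, 9) = 10

10


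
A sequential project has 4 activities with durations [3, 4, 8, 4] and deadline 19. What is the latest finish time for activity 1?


LF(activity 1) = deadline - sum of successor durations
Successors: activities 2 through 4 with durations [4, 8, 4]
Sum of successor durations = 16
LF = 19 - 16 = 3

3


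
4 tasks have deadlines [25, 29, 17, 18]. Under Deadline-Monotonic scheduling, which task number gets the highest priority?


Sort tasks by relative deadline (ascending):
  Task 3: deadline = 17
  Task 4: deadline = 18
  Task 1: deadline = 25
  Task 2: deadline = 29
Priority order (highest first): [3, 4, 1, 2]
Highest priority task = 3

3


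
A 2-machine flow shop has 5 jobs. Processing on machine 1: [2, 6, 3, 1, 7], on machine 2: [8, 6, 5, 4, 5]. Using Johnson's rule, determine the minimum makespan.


Apply Johnson's rule:
  Group 1 (a <= b): [(4, 1, 4), (1, 2, 8), (3, 3, 5), (2, 6, 6)]
  Group 2 (a > b): [(5, 7, 5)]
Optimal job order: [4, 1, 3, 2, 5]
Schedule:
  Job 4: M1 done at 1, M2 done at 5
  Job 1: M1 done at 3, M2 done at 13
  Job 3: M1 done at 6, M2 done at 18
  Job 2: M1 done at 12, M2 done at 24
  Job 5: M1 done at 19, M2 done at 29
Makespan = 29

29


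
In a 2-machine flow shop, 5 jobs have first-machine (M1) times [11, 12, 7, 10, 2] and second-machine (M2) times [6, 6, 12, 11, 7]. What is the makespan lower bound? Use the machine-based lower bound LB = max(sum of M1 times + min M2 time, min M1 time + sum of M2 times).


LB1 = sum(M1 times) + min(M2 times) = 42 + 6 = 48
LB2 = min(M1 times) + sum(M2 times) = 2 + 42 = 44
Lower bound = max(LB1, LB2) = max(48, 44) = 48

48


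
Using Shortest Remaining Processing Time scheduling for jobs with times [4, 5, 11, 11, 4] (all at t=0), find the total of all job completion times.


Since all jobs arrive at t=0, SRPT equals SPT ordering.
SPT order: [4, 4, 5, 11, 11]
Completion times:
  Job 1: p=4, C=4
  Job 2: p=4, C=8
  Job 3: p=5, C=13
  Job 4: p=11, C=24
  Job 5: p=11, C=35
Total completion time = 4 + 8 + 13 + 24 + 35 = 84

84


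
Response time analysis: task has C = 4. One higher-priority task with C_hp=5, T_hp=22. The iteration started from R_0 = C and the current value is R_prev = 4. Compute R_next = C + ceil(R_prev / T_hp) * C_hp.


R_next = C + ceil(R_prev / T_hp) * C_hp
ceil(4 / 22) = ceil(0.1818) = 1
Interference = 1 * 5 = 5
R_next = 4 + 5 = 9

9


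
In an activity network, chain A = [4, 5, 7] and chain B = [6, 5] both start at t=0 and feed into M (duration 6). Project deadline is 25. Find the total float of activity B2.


Forward pass: ES(B2) = sum of predecessors on chain B = 6
EF = ES + duration = 6 + 5 = 11
Backward pass: LF(M) = deadline = 25; LS(M) = 25 - 6 = 19
LF(B2) = LS(M) - sum(successors on chain B) = 19 - 0 = 19
LS = LF - duration = 19 - 5 = 14
Total float = LS - ES = 14 - 6 = 8

8


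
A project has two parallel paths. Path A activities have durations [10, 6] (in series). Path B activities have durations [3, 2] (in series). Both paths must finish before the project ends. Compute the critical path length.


Path A total = 10 + 6 = 16
Path B total = 3 + 2 = 5
Critical path = longest path = max(16, 5) = 16

16


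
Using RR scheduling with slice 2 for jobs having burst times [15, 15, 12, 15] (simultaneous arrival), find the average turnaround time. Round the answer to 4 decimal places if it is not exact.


Time quantum = 2
Execution trace:
  J1 runs 2 units, time = 2
  J2 runs 2 units, time = 4
  J3 runs 2 units, time = 6
  J4 runs 2 units, time = 8
  J1 runs 2 units, time = 10
  J2 runs 2 units, time = 12
  J3 runs 2 units, time = 14
  J4 runs 2 units, time = 16
  J1 runs 2 units, time = 18
  J2 runs 2 units, time = 20
  J3 runs 2 units, time = 22
  J4 runs 2 units, time = 24
  J1 runs 2 units, time = 26
  J2 runs 2 units, time = 28
  J3 runs 2 units, time = 30
  J4 runs 2 units, time = 32
  J1 runs 2 units, time = 34
  J2 runs 2 units, time = 36
  J3 runs 2 units, time = 38
  J4 runs 2 units, time = 40
  J1 runs 2 units, time = 42
  J2 runs 2 units, time = 44
  J3 runs 2 units, time = 46
  J4 runs 2 units, time = 48
  J1 runs 2 units, time = 50
  J2 runs 2 units, time = 52
  J4 runs 2 units, time = 54
  J1 runs 1 units, time = 55
  J2 runs 1 units, time = 56
  J4 runs 1 units, time = 57
Finish times: [55, 56, 46, 57]
Average turnaround = 214/4 = 53.5

53.5


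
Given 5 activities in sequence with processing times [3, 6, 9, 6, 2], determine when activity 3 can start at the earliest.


Activity 3 starts after activities 1 through 2 complete.
Predecessor durations: [3, 6]
ES = 3 + 6 = 9

9


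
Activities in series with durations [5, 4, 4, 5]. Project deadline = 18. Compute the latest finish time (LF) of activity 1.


LF(activity 1) = deadline - sum of successor durations
Successors: activities 2 through 4 with durations [4, 4, 5]
Sum of successor durations = 13
LF = 18 - 13 = 5

5


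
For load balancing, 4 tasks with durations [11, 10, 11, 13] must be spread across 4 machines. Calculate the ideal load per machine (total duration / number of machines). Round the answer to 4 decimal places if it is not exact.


Total processing time = 11 + 10 + 11 + 13 = 45
Number of machines = 4
Ideal balanced load = 45 / 4 = 11.25

11.25


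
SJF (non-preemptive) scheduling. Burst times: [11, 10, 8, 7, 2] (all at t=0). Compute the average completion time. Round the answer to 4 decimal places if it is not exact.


SJF order (ascending): [2, 7, 8, 10, 11]
Completion times:
  Job 1: burst=2, C=2
  Job 2: burst=7, C=9
  Job 3: burst=8, C=17
  Job 4: burst=10, C=27
  Job 5: burst=11, C=38
Average completion = 93/5 = 18.6

18.6


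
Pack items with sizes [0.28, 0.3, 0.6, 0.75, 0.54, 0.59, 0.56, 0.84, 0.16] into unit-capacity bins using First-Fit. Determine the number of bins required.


Place items sequentially using First-Fit:
  Item 0.28 -> new Bin 1
  Item 0.3 -> Bin 1 (now 0.58)
  Item 0.6 -> new Bin 2
  Item 0.75 -> new Bin 3
  Item 0.54 -> new Bin 4
  Item 0.59 -> new Bin 5
  Item 0.56 -> new Bin 6
  Item 0.84 -> new Bin 7
  Item 0.16 -> Bin 1 (now 0.74)
Total bins used = 7

7


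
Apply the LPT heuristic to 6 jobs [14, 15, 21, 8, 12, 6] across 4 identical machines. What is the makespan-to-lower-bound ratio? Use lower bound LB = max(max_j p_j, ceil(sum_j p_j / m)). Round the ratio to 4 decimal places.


LPT order: [21, 15, 14, 12, 8, 6]
Machine loads after assignment: [21, 15, 20, 20]
LPT makespan = 21
Lower bound = max(max_job, ceil(total/4)) = max(21, 19) = 21
Ratio = 21 / 21 = 1.0

1.0


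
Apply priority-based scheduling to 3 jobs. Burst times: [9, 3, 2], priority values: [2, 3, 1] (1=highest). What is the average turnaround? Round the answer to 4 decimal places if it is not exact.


Sort by priority (ascending = highest first):
Order: [(1, 2), (2, 9), (3, 3)]
Completion times:
  Priority 1, burst=2, C=2
  Priority 2, burst=9, C=11
  Priority 3, burst=3, C=14
Average turnaround = 27/3 = 9.0

9.0


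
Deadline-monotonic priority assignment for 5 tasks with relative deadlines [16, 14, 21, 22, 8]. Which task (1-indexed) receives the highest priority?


Sort tasks by relative deadline (ascending):
  Task 5: deadline = 8
  Task 2: deadline = 14
  Task 1: deadline = 16
  Task 3: deadline = 21
  Task 4: deadline = 22
Priority order (highest first): [5, 2, 1, 3, 4]
Highest priority task = 5

5


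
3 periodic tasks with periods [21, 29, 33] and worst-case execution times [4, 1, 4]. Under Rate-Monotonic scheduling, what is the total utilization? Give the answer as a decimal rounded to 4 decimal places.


Compute individual utilizations (exact fractions):
  Task 1: C/T = 4/21 (approx. 0.1905)
  Task 2: C/T = 1/29 (approx. 0.0345)
  Task 3: C/T = 4/33 (approx. 0.1212)
Total utilization U = 4/21 + 1/29 + 4/33 = 773/2233
Rounded to 4 decimal places: U = 0.3462
RM (Liu & Layland) bound for 3 tasks = 0.779763; compare with U = 773/2233 (approx. 0.346171)
U <= bound, so schedulable by RM sufficient condition.

0.3462


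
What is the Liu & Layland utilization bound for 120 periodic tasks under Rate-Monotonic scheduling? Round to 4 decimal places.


Compute 2^(1/120) = 1.0057929411
Subtract 1: 1.0057929411 - 1 = 0.0057929411
Multiply by n: 120 * 0.0057929411 = 0.6951529320
Round to 4 dp: 0.6952

0.6952


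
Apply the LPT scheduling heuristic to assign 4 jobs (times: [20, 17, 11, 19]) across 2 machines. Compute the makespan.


Sort jobs in decreasing order (LPT): [20, 19, 17, 11]
Assign each job to the least loaded machine:
  Machine 1: jobs [20, 11], load = 31
  Machine 2: jobs [19, 17], load = 36
Makespan = max load = 36

36


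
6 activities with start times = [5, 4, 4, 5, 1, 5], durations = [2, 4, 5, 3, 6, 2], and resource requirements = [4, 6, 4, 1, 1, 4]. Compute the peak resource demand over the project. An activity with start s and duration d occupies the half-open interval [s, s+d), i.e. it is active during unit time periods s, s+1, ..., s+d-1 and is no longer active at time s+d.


Each activity i is active on [start_i, start_i + duration_i).
Compute total resource usage per time slot:
  t=0: active resources = [], total = 0
  t=1: active resources = [1], total = 1
  t=2: active resources = [1], total = 1
  t=3: active resources = [1], total = 1
  t=4: active resources = [6, 4, 1], total = 11
  t=5: active resources = [4, 6, 4, 1, 1, 4], total = 20
  t=6: active resources = [4, 6, 4, 1, 1, 4], total = 20
  t=7: active resources = [6, 4, 1], total = 11
  t=8: active resources = [4], total = 4
Peak resource demand = 20

20


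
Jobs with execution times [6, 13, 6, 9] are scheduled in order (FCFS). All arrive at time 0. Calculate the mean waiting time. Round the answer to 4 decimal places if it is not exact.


FCFS order (as given): [6, 13, 6, 9]
Waiting times:
  Job 1: wait = 0
  Job 2: wait = 6
  Job 3: wait = 19
  Job 4: wait = 25
Sum of waiting times = 50
Average waiting time = 50/4 = 12.5

12.5


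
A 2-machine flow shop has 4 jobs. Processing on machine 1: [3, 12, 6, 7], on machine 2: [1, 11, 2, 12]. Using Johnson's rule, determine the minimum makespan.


Apply Johnson's rule:
  Group 1 (a <= b): [(4, 7, 12)]
  Group 2 (a > b): [(2, 12, 11), (3, 6, 2), (1, 3, 1)]
Optimal job order: [4, 2, 3, 1]
Schedule:
  Job 4: M1 done at 7, M2 done at 19
  Job 2: M1 done at 19, M2 done at 30
  Job 3: M1 done at 25, M2 done at 32
  Job 1: M1 done at 28, M2 done at 33
Makespan = 33

33


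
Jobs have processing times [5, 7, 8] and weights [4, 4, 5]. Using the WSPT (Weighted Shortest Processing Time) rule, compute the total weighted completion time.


Compute p/w ratios and sort ascending (WSPT): [(5, 4), (8, 5), (7, 4)]
Compute weighted completion times:
  Job (p=5,w=4): C=5, w*C=4*5=20
  Job (p=8,w=5): C=13, w*C=5*13=65
  Job (p=7,w=4): C=20, w*C=4*20=80
Total weighted completion time = 165

165


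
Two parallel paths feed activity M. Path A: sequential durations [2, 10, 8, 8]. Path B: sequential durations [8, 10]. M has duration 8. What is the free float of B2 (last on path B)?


ES(B2) = sum of predecessors on chain B = 8
EF(B2) = ES + duration = 8 + 10 = 18
Successor of B2 is M. ES(M) = max(sum(A), sum(B)) = max(28, 18) = 28
Free float = ES(successor) - EF(current) = 28 - 18 = 10

10


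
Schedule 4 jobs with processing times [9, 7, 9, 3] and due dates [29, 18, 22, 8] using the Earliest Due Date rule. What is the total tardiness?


Sort by due date (EDD order): [(3, 8), (7, 18), (9, 22), (9, 29)]
Compute completion times and tardiness:
  Job 1: p=3, d=8, C=3, tardiness=max(0,3-8)=0
  Job 2: p=7, d=18, C=10, tardiness=max(0,10-18)=0
  Job 3: p=9, d=22, C=19, tardiness=max(0,19-22)=0
  Job 4: p=9, d=29, C=28, tardiness=max(0,28-29)=0
Total tardiness = 0

0


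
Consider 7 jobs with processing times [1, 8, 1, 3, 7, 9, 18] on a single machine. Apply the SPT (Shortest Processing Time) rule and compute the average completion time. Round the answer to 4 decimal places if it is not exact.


Sort jobs by processing time (SPT order): [1, 1, 3, 7, 8, 9, 18]
Compute completion times sequentially:
  Job 1: processing = 1, completes at 1
  Job 2: processing = 1, completes at 2
  Job 3: processing = 3, completes at 5
  Job 4: processing = 7, completes at 12
  Job 5: processing = 8, completes at 20
  Job 6: processing = 9, completes at 29
  Job 7: processing = 18, completes at 47
Sum of completion times = 116
Average completion time = 116/7 = 16.5714

16.5714


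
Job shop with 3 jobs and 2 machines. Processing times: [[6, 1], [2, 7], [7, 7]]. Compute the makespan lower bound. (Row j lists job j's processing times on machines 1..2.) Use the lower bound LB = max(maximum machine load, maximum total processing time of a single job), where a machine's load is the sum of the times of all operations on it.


Machine loads:
  Machine 1: 6 + 2 + 7 = 15
  Machine 2: 1 + 7 + 7 = 15
Max machine load = 15
Job totals:
  Job 1: 7
  Job 2: 9
  Job 3: 14
Max job total = 14
Lower bound = max(15, 14) = 15

15


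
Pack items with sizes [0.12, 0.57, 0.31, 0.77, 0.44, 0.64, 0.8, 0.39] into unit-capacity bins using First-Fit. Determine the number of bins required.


Place items sequentially using First-Fit:
  Item 0.12 -> new Bin 1
  Item 0.57 -> Bin 1 (now 0.69)
  Item 0.31 -> Bin 1 (now 1.0)
  Item 0.77 -> new Bin 2
  Item 0.44 -> new Bin 3
  Item 0.64 -> new Bin 4
  Item 0.8 -> new Bin 5
  Item 0.39 -> Bin 3 (now 0.83)
Total bins used = 5

5


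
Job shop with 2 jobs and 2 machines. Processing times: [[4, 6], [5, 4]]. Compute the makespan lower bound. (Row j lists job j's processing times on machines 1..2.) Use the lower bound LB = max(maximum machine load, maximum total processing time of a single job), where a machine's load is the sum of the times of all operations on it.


Machine loads:
  Machine 1: 4 + 5 = 9
  Machine 2: 6 + 4 = 10
Max machine load = 10
Job totals:
  Job 1: 10
  Job 2: 9
Max job total = 10
Lower bound = max(10, 10) = 10

10


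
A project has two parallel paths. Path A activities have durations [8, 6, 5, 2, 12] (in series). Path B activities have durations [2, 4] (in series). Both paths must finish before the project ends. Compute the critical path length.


Path A total = 8 + 6 + 5 + 2 + 12 = 33
Path B total = 2 + 4 = 6
Critical path = longest path = max(33, 6) = 33

33


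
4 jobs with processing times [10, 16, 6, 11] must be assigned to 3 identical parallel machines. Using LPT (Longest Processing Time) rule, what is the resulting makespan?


Sort jobs in decreasing order (LPT): [16, 11, 10, 6]
Assign each job to the least loaded machine:
  Machine 1: jobs [16], load = 16
  Machine 2: jobs [11], load = 11
  Machine 3: jobs [10, 6], load = 16
Makespan = max load = 16

16


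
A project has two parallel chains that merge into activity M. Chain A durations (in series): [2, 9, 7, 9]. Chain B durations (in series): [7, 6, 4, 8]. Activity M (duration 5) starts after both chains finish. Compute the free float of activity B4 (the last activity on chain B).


ES(B4) = sum of predecessors on chain B = 17
EF(B4) = ES + duration = 17 + 8 = 25
Successor of B4 is M. ES(M) = max(sum(A), sum(B)) = max(27, 25) = 27
Free float = ES(successor) - EF(current) = 27 - 25 = 2

2


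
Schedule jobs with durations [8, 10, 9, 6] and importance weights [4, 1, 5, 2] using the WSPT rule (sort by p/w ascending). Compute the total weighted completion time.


Compute p/w ratios and sort ascending (WSPT): [(9, 5), (8, 4), (6, 2), (10, 1)]
Compute weighted completion times:
  Job (p=9,w=5): C=9, w*C=5*9=45
  Job (p=8,w=4): C=17, w*C=4*17=68
  Job (p=6,w=2): C=23, w*C=2*23=46
  Job (p=10,w=1): C=33, w*C=1*33=33
Total weighted completion time = 192

192


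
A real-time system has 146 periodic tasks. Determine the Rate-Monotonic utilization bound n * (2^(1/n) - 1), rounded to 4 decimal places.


Compute 2^(1/146) = 1.0047588711
Subtract 1: 1.0047588711 - 1 = 0.0047588711
Multiply by n: 146 * 0.0047588711 = 0.6947951806
Round to 4 dp: 0.6948

0.6948


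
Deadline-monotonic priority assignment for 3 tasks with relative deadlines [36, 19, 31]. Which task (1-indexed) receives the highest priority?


Sort tasks by relative deadline (ascending):
  Task 2: deadline = 19
  Task 3: deadline = 31
  Task 1: deadline = 36
Priority order (highest first): [2, 3, 1]
Highest priority task = 2

2


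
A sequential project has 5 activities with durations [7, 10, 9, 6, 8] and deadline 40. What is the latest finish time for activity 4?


LF(activity 4) = deadline - sum of successor durations
Successors: activities 5 through 5 with durations [8]
Sum of successor durations = 8
LF = 40 - 8 = 32

32


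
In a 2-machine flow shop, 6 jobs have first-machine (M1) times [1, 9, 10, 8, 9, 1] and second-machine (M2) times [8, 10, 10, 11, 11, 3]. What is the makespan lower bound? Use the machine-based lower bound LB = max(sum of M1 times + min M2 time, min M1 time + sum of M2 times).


LB1 = sum(M1 times) + min(M2 times) = 38 + 3 = 41
LB2 = min(M1 times) + sum(M2 times) = 1 + 53 = 54
Lower bound = max(LB1, LB2) = max(41, 54) = 54

54


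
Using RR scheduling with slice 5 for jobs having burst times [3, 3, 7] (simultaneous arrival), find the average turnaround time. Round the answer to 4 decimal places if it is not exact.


Time quantum = 5
Execution trace:
  J1 runs 3 units, time = 3
  J2 runs 3 units, time = 6
  J3 runs 5 units, time = 11
  J3 runs 2 units, time = 13
Finish times: [3, 6, 13]
Average turnaround = 22/3 = 7.3333

7.3333


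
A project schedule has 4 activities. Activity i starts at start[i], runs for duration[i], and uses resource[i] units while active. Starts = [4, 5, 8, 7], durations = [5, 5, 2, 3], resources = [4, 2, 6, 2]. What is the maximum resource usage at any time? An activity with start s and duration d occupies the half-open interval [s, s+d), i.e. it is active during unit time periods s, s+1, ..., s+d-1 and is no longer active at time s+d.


Each activity i is active on [start_i, start_i + duration_i).
Compute total resource usage per time slot:
  t=0: active resources = [], total = 0
  t=1: active resources = [], total = 0
  t=2: active resources = [], total = 0
  t=3: active resources = [], total = 0
  t=4: active resources = [4], total = 4
  t=5: active resources = [4, 2], total = 6
  t=6: active resources = [4, 2], total = 6
  t=7: active resources = [4, 2, 2], total = 8
  t=8: active resources = [4, 2, 6, 2], total = 14
  t=9: active resources = [2, 6, 2], total = 10
Peak resource demand = 14

14


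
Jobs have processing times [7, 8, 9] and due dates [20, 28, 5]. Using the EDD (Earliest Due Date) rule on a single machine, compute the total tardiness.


Sort by due date (EDD order): [(9, 5), (7, 20), (8, 28)]
Compute completion times and tardiness:
  Job 1: p=9, d=5, C=9, tardiness=max(0,9-5)=4
  Job 2: p=7, d=20, C=16, tardiness=max(0,16-20)=0
  Job 3: p=8, d=28, C=24, tardiness=max(0,24-28)=0
Total tardiness = 4

4


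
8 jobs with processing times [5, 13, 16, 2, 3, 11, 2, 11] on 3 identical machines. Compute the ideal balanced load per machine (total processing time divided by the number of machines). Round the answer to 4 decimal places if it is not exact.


Total processing time = 5 + 13 + 16 + 2 + 3 + 11 + 2 + 11 = 63
Number of machines = 3
Ideal balanced load = 63 / 3 = 21.0

21.0
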